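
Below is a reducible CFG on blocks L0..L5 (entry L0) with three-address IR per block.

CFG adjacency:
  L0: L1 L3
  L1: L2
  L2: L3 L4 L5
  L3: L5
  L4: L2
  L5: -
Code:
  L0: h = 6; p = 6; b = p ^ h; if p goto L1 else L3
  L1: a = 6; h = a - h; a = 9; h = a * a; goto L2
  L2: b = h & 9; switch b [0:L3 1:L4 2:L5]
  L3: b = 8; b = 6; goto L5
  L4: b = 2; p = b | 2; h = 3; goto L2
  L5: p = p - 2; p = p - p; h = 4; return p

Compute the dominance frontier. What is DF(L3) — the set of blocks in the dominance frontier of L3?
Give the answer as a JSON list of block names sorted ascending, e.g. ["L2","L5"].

idom tree: L1←L0 L2←L1 L3←L0 L4←L2 L5←L0
Join-block Dom:
  L2: preds {L1,L4}: {L0,L1} ∩ {L0,L1,L2,L4} = {L0,L1}; idom=L1
  L3: preds {L0,L2}: {L0} ∩ {L0,L1,L2} = {L0}; idom=L0
  L5: preds {L2,L3}: {L0,L1,L2} ∩ {L0,L3} = {L0}; idom=L0

DF derivation:
  join L2 pred L1: · stop@L1
  join L2 pred L4: L4→L2 stop@L1
  join L3 pred L0: · stop@L0
  join L3 pred L2: L2→L1 stop@L0
  join L5 pred L2: L2→L1 stop@L0
  join L5 pred L3: L3 stop@L0
  L0: DF=∅
  L1: DF={L3,L5}
  L2: DF={L2,L3,L5}
  L3: DF={L5}
  L4: DF={L2}
  L5: DF=∅

DF(L3) = ["L5"]

Answer: ["L5"]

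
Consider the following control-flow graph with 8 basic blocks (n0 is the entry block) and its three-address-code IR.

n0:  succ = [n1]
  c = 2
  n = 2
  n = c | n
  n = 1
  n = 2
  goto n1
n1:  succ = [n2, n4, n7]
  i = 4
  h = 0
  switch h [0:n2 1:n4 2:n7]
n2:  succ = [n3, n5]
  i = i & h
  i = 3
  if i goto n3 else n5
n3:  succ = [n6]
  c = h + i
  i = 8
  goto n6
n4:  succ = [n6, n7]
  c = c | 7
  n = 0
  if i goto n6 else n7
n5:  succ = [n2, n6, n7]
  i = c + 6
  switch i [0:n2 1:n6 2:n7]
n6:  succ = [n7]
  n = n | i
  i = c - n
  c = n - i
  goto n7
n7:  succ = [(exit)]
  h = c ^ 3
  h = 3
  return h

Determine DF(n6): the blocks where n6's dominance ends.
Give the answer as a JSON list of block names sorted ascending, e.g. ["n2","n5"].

Answer: ["n7"]

Working:
idom tree: n1←n0 n2←n1 n3←n2 n4←n1 n5←n2 n6←n1 n7←n1
Dom at joins:
  n2: preds {n1,n5}: {n0,n1} ∩ {n0,n1,n2,n5} = {n0,n1}; idom=n1
  n6: preds {n3,n4,n5}: {n0,n1,n2,n3} ∩ {n0,n1,n4} ∩ {n0,n1,n2,n5} = {n0,n1}; idom=n1
  n7: preds {n1,n4,n5,n6}: {n0,n1} ∩ {n0,n1,n4} ∩ {n0,n1,n2,n5} ∩ {n0,n1,n6} = {n0,n1}; idom=n1

DF derivation:
  n2←n1: walk · to n1
  n2←n5: walk n5→n2 to n1
  n6←n3: walk n3→n2 to n1
  n6←n4: walk n4 to n1
  n6←n5: walk n5→n2 to n1
  n7←n1: walk · to n1
  n7←n4: walk n4 to n1
  n7←n5: walk n5→n2 to n1
  n7←n6: walk n6 to n1
  DF(n0)=∅
  DF(n1)=∅
  DF(n2)={n2,n6,n7}
  DF(n3)={n6}
  DF(n4)={n6,n7}
  DF(n5)={n2,n6,n7}
  DF(n6)={n7}
  DF(n7)=∅

DF(n6) = ["n7"]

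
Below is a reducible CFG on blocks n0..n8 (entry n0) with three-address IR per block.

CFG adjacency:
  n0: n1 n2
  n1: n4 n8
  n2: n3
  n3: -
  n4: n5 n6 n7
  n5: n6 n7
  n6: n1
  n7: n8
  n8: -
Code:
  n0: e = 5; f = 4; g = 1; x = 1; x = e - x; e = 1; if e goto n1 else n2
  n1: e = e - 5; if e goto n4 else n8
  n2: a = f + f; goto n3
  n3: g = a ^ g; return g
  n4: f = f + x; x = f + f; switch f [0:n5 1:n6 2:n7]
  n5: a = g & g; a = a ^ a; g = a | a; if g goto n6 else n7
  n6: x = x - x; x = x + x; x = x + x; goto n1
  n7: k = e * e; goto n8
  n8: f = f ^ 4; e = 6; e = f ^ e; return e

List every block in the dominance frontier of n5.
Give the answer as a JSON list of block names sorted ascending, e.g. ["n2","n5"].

Answer: ["n6", "n7"]

Derivation:
idom tree: n1←n0 n2←n0 n3←n2 n4←n1 n5←n4 n6←n4 n7←n4 n8←n1
Dom at joins:
  n1: preds {n0,n6}: {n0} ∩ {n0,n1,n4,n6} = {n0}; idom=n0
  n6: preds {n4,n5}: {n0,n1,n4} ∩ {n0,n1,n4,n5} = {n0,n1,n4}; idom=n4
  n7: preds {n4,n5}: {n0,n1,n4} ∩ {n0,n1,n4,n5} = {n0,n1,n4}; idom=n4
  n8: preds {n1,n7}: {n0,n1} ∩ {n0,n1,n4,n7} = {n0,n1}; idom=n1

DF derivation:
  n1←n0: walk · to n0
  n1←n6: walk n6→n4→n1 to n0
  n6←n4: walk · to n4
  n6←n5: walk n5 to n4
  n7←n4: walk · to n4
  n7←n5: walk n5 to n4
  n8←n1: walk · to n1
  n8←n7: walk n7→n4 to n1
  n0 → ∅
  n1 → {n1}
  n2 → ∅
  n3 → ∅
  n4 → {n1,n8}
  n5 → {n6,n7}
  n6 → {n1}
  n7 → {n8}
  n8 → ∅

DF(n5) = ["n6", "n7"]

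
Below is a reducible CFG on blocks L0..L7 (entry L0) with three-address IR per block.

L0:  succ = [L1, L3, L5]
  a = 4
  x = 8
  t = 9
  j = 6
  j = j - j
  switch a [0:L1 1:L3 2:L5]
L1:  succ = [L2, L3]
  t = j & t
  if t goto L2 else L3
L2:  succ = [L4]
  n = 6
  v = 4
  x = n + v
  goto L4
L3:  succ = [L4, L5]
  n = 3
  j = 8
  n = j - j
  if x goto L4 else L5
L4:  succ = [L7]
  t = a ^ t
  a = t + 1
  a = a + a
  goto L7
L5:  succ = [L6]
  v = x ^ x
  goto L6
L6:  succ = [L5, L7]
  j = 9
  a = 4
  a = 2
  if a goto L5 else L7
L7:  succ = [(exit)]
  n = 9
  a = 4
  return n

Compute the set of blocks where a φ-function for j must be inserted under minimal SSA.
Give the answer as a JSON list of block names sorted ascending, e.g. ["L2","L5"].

Answer: ["L4", "L5", "L7"]

Analysis:
idom tree: L1←L0 L2←L1 L3←L0 L4←L0 L5←L0 L6←L5 L7←L0
Join-block Dom:
  L3: preds {L0,L1}: {L0} ∩ {L0,L1} = {L0}; idom=L0
  L4: preds {L2,L3}: {L0,L1,L2} ∩ {L0,L3} = {L0}; idom=L0
  L5: preds {L0,L3,L6}: {L0} ∩ {L0,L3} ∩ {L0,L5,L6} = {L0}; idom=L0
  L7: preds {L4,L6}: {L0,L4} ∩ {L0,L5,L6} = {L0}; idom=L0

Frontier:
  join L3 pred L0: · stop@L0
  join L3 pred L1: L1 stop@L0
  join L4 pred L2: L2→L1 stop@L0
  join L4 pred L3: L3 stop@L0
  join L5 pred L0: · stop@L0
  join L5 pred L3: L3 stop@L0
  join L5 pred L6: L6→L5 stop@L0
  join L7 pred L4: L4 stop@L0
  join L7 pred L6: L6→L5 stop@L0
  DF(L0)=∅
  DF(L1)={L3,L4}
  DF(L2)={L4}
  DF(L3)={L4,L5}
  DF(L4)={L7}
  DF(L5)={L5,L7}
  DF(L6)={L5,L7}
  DF(L7)=∅

φ for j: defs {L0,L3,L6}
  DF⁺ = {L4,L5,L7}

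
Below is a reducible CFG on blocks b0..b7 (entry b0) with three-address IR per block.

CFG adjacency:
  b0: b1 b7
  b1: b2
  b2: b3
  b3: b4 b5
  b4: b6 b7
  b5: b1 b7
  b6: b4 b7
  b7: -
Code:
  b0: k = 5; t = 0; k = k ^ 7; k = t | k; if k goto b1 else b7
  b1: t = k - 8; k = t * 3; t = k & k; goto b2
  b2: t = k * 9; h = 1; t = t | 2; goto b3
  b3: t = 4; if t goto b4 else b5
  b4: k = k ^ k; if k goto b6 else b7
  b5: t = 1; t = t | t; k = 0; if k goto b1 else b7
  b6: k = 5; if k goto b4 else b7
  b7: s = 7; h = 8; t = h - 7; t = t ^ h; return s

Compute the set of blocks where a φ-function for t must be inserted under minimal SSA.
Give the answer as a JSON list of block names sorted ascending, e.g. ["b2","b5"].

idom tree: b1←b0 b2←b1 b3←b2 b4←b3 b5←b3 b6←b4 b7←b0
Dom at joins:
  b1: preds {b0,b5}: {b0} ∩ {b0,b1,b2,b3,b5} = {b0}; idom=b0
  b4: preds {b3,b6}: {b0,b1,b2,b3} ∩ {b0,b1,b2,b3,b4,b6} = {b0,b1,b2,b3}; idom=b3
  b7: preds {b0,b4,b5,b6}: {b0} ∩ {b0,b1,b2,b3,b4} ∩ {b0,b1,b2,b3,b5} ∩ {b0,b1,b2,b3,b4,b6} = {b0}; idom=b0

DF walk-up:
  b1←b0: walk · to b0
  b1←b5: walk b5→b3→b2→b1 to b0
  b4←b3: walk · to b3
  b4←b6: walk b6→b4 to b3
  b7←b0: walk · to b0
  b7←b4: walk b4→b3→b2→b1 to b0
  b7←b5: walk b5→b3→b2→b1 to b0
  b7←b6: walk b6→b4→b3→b2→b1 to b0
  DF(b0)=∅
  DF(b1)={b1,b7}
  DF(b2)={b1,b7}
  DF(b3)={b1,b7}
  DF(b4)={b4,b7}
  DF(b5)={b1,b7}
  DF(b6)={b4,b7}
  DF(b7)=∅

φ for t: defs {b0,b1,b2,b3,b5,b7}
  DF⁺ = {b1,b7}

Answer: ["b1", "b7"]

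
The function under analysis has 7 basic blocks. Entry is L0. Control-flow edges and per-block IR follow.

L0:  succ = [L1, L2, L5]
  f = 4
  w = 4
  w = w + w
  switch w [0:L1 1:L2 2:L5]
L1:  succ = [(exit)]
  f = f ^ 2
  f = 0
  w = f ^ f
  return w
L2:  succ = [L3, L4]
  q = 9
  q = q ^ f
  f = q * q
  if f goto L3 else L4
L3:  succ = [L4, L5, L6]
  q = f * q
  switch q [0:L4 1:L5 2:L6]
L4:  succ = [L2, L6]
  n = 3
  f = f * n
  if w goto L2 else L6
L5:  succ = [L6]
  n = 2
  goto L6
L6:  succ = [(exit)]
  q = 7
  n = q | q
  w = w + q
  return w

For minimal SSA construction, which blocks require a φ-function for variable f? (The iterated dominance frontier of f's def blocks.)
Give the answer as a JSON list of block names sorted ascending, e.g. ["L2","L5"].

Answer: ["L2", "L5", "L6"]

Derivation:
idom tree: L1←L0 L2←L0 L3←L2 L4←L2 L5←L0 L6←L0
Join-block Dom:
  L2: preds {L0,L4}: {L0} ∩ {L0,L2,L4} = {L0}; idom=L0
  L4: preds {L2,L3}: {L0,L2} ∩ {L0,L2,L3} = {L0,L2}; idom=L2
  L5: preds {L0,L3}: {L0} ∩ {L0,L2,L3} = {L0}; idom=L0
  L6: preds {L3,L4,L5}: {L0,L2,L3} ∩ {L0,L2,L4} ∩ {L0,L5} = {L0}; idom=L0

Frontier:
  L2←L0: walk · to L0
  L2←L4: walk L4→L2 to L0
  L4←L2: walk · to L2
  L4←L3: walk L3 to L2
  L5←L0: walk · to L0
  L5←L3: walk L3→L2 to L0
  L6←L3: walk L3→L2 to L0
  L6←L4: walk L4→L2 to L0
  L6←L5: walk L5 to L0
  DF(L0)=∅
  DF(L1)=∅
  DF(L2)={L2,L5,L6}
  DF(L3)={L4,L5,L6}
  DF(L4)={L2,L6}
  DF(L5)={L6}
  DF(L6)=∅

φ for f: defs {L0,L1,L2,L4}
  DF⁺ = {L2,L5,L6}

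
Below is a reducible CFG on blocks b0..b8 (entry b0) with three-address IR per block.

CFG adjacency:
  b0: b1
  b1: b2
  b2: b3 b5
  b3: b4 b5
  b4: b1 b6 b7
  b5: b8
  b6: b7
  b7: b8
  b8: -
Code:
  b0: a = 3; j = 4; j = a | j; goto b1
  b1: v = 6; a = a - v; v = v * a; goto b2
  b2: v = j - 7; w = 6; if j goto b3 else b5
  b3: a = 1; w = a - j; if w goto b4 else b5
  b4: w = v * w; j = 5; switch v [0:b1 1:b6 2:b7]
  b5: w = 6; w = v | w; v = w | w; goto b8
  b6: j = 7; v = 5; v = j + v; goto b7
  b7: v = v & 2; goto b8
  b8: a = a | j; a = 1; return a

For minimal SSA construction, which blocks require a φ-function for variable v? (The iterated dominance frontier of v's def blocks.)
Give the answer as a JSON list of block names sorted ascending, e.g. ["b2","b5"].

Answer: ["b1", "b7", "b8"]

Analysis:
idom tree: b1←b0 b2←b1 b3←b2 b4←b3 b5←b2 b6←b4 b7←b4 b8←b2
Join-block Dom:
  b1: preds {b0,b4}: {b0} ∩ {b0,b1,b2,b3,b4} = {b0}; idom=b0
  b5: preds {b2,b3}: {b0,b1,b2} ∩ {b0,b1,b2,b3} = {b0,b1,b2}; idom=b2
  b7: preds {b4,b6}: {b0,b1,b2,b3,b4} ∩ {b0,b1,b2,b3,b4,b6} = {b0,b1,b2,b3,b4}; idom=b4
  b8: preds {b5,b7}: {b0,b1,b2,b5} ∩ {b0,b1,b2,b3,b4,b7} = {b0,b1,b2}; idom=b2

Frontier:
  join b1 pred b0: · stop@b0
  join b1 pred b4: b4→b3→b2→b1 stop@b0
  join b5 pred b2: · stop@b2
  join b5 pred b3: b3 stop@b2
  join b7 pred b4: · stop@b4
  join b7 pred b6: b6 stop@b4
  join b8 pred b5: b5 stop@b2
  join b8 pred b7: b7→b4→b3 stop@b2
  b0: DF=∅
  b1: DF={b1}
  b2: DF={b1}
  b3: DF={b1,b5,b8}
  b4: DF={b1,b8}
  b5: DF={b8}
  b6: DF={b7}
  b7: DF={b8}
  b8: DF=∅

φ for v: defs {b1,b2,b5,b6,b7}
  DF⁺ = {b1,b7,b8}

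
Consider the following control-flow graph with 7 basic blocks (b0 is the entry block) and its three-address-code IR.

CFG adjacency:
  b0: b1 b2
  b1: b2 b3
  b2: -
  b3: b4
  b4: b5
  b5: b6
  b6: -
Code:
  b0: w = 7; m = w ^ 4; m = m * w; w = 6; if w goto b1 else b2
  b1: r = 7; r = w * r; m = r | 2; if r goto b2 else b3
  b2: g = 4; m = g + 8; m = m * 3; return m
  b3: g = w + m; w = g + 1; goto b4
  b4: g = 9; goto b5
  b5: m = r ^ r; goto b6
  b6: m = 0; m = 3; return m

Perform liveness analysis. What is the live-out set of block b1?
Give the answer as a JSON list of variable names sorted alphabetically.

Answer: ["m", "r", "w"]

Working:
Per-block:
  b0 def {m,w} use ∅
  b1 def {m,r} use {w}
  b2 def {g,m} use ∅
  b3 def {g,w} use {m,w}
  b4 def {g} use ∅
  b5 def {m} use {r}
  b6 def {m} use ∅

Backward fixpoint:
  b0 li=∅ lo={w}
  b1 li={w} lo={m,r,w}
  b2 li=∅ lo=∅
  b3 li={m,r,w} lo={r}
  b4 li={r} lo={r}
  b5 li={r} lo=∅
  b6 li=∅ lo=∅

live-out(b1) = ["m", "r", "w"]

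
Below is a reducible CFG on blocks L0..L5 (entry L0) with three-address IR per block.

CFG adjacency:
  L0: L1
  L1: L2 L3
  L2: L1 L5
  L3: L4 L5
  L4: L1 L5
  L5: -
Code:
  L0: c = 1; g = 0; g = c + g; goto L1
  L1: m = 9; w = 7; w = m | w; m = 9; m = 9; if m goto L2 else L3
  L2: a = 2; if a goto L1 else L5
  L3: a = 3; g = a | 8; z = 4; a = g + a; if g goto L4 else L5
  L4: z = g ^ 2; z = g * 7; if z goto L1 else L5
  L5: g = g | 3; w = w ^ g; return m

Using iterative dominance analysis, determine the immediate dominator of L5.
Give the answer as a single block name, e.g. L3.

idom tree: L1←L0 L2←L1 L3←L1 L4←L3 L5←L1
Dom∩ at merges:
  L1: preds {L0,L2,L4}: {L0} ∩ {L0,L1,L2} ∩ {L0,L1,L3,L4} = {L0}; idom=L0
  L5: preds {L2,L3,L4}: {L0,L1,L2} ∩ {L0,L1,L3} ∩ {L0,L1,L3,L4} = {L0,L1}; idom=L1

idom(L5) = L1

Answer: L1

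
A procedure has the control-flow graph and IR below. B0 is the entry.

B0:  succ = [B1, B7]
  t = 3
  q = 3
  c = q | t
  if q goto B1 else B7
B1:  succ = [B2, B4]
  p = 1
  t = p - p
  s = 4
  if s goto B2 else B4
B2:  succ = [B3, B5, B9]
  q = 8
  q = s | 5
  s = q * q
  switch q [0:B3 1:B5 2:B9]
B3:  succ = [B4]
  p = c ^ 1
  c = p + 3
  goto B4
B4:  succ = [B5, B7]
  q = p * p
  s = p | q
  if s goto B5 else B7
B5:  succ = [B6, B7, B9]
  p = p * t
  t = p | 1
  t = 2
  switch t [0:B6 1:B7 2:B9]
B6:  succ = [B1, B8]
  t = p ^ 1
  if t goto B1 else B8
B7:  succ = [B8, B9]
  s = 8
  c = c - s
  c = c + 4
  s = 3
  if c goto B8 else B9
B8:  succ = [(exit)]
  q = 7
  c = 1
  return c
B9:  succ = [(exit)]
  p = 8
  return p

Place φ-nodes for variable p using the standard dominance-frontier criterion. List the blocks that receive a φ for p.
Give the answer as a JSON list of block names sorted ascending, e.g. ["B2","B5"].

Answer: ["B1", "B4", "B5", "B7", "B8", "B9"]

Working:
idom tree: B1←B0 B2←B1 B3←B2 B4←B1 B5←B1 B6←B5 B7←B0 B8←B0 B9←B0
Join-block Dom:
  B1: preds {B0,B6}: {B0} ∩ {B0,B1,B5,B6} = {B0}; idom=B0
  B4: preds {B1,B3}: {B0,B1} ∩ {B0,B1,B2,B3} = {B0,B1}; idom=B1
  B5: preds {B2,B4}: {B0,B1,B2} ∩ {B0,B1,B4} = {B0,B1}; idom=B1
  B7: preds {B0,B4,B5}: {B0} ∩ {B0,B1,B4} ∩ {B0,B1,B5} = {B0}; idom=B0
  B8: preds {B6,B7}: {B0,B1,B5,B6} ∩ {B0,B7} = {B0}; idom=B0
  B9: preds {B2,B5,B7}: {B0,B1,B2} ∩ {B0,B1,B5} ∩ {B0,B7} = {B0}; idom=B0

DF walk-up:
  join B1 pred B0: · stop@B0
  join B1 pred B6: B6→B5→B1 stop@B0
  join B4 pred B1: · stop@B1
  join B4 pred B3: B3→B2 stop@B1
  join B5 pred B2: B2 stop@B1
  join B5 pred B4: B4 stop@B1
  join B7 pred B0: · stop@B0
  join B7 pred B4: B4→B1 stop@B0
  join B7 pred B5: B5→B1 stop@B0
  join B8 pred B6: B6→B5→B1 stop@B0
  join B8 pred B7: B7 stop@B0
  join B9 pred B2: B2→B1 stop@B0
  join B9 pred B5: B5→B1 stop@B0
  join B9 pred B7: B7 stop@B0
  DF(B0)=∅
  DF(B1)={B1,B7,B8,B9}
  DF(B2)={B4,B5,B9}
  DF(B3)={B4}
  DF(B4)={B5,B7}
  DF(B5)={B1,B7,B8,B9}
  DF(B6)={B1,B8}
  DF(B7)={B8,B9}
  DF(B8)=∅
  DF(B9)=∅

φ for p: defs {B1,B3,B5,B9}
  DF⁺ = {B1,B4,B5,B7,B8,B9}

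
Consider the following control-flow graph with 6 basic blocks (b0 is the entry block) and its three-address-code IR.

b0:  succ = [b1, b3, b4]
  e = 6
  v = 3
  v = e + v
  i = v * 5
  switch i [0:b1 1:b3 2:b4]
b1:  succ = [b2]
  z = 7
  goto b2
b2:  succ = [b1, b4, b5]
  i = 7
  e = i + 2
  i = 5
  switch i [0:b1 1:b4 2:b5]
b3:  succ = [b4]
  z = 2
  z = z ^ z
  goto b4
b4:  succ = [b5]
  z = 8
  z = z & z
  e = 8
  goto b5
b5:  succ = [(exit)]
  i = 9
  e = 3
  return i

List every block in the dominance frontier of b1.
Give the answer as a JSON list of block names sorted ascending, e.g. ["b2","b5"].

Answer: ["b1", "b4", "b5"]

Derivation:
idom tree: b1←b0 b2←b1 b3←b0 b4←b0 b5←b0
Dom at joins:
  b1: preds {b0,b2}: {b0} ∩ {b0,b1,b2} = {b0}; idom=b0
  b4: preds {b0,b2,b3}: {b0} ∩ {b0,b1,b2} ∩ {b0,b3} = {b0}; idom=b0
  b5: preds {b2,b4}: {b0,b1,b2} ∩ {b0,b4} = {b0}; idom=b0

DF derivation:
  join b1 pred b0: · stop@b0
  join b1 pred b2: b2→b1 stop@b0
  join b4 pred b0: · stop@b0
  join b4 pred b2: b2→b1 stop@b0
  join b4 pred b3: b3 stop@b0
  join b5 pred b2: b2→b1 stop@b0
  join b5 pred b4: b4 stop@b0
  DF(b0)=∅
  DF(b1)={b1,b4,b5}
  DF(b2)={b1,b4,b5}
  DF(b3)={b4}
  DF(b4)={b5}
  DF(b5)=∅

DF(b1) = ["b1", "b4", "b5"]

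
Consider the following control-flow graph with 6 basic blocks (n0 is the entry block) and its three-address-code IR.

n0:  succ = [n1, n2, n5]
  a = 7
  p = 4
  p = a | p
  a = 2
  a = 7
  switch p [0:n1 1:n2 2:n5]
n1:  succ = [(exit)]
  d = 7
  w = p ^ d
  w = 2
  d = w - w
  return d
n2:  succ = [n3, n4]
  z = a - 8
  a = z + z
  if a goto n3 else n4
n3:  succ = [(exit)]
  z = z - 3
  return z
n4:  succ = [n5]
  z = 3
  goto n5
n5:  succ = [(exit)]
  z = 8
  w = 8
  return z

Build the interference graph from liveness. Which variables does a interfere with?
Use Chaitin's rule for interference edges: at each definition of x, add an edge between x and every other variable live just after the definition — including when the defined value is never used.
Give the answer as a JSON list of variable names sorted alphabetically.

Answer: ["p", "z"]

Analysis:
def/use:
  n0: def={a,p} ue=∅
  n1: def={d,w} ue={p}
  n2: def={a,z} ue={a}
  n3: def={z} ue={z}
  n4: def={z} ue=∅
  n5: def={w,z} ue=∅

Backward fixpoint:
  live n0: ∅→{a,p}
  live n1: {p}→∅
  live n2: {a}→{z}
  live n3: {z}→∅
  live n4: ∅→∅
  live n5: ∅→∅

Interfere edges:
  a↔{p,z}
  d↔{p}
  p↔{a,d}
  w↔{z}
  z↔{a,w}

N(a) = ["p", "z"]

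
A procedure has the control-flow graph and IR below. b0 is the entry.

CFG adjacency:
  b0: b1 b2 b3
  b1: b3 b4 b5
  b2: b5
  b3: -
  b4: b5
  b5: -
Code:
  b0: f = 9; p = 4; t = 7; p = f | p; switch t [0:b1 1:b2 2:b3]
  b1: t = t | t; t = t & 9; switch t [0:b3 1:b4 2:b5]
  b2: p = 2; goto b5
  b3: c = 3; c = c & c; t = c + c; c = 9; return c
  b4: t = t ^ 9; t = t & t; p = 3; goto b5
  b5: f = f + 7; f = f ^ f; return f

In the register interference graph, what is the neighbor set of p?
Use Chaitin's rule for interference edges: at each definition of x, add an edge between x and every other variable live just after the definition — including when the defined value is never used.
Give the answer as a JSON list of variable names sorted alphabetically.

Answer: ["f", "t"]

Working:
Per-block:
  b0: {f,p,t} / ∅
  b1: {t} / {t}
  b2: {p} / ∅
  b3: {c,t} / ∅
  b4: {p,t} / {t}
  b5: {f} / {f}

Liveness:
  live b0: ∅→{f,t}
  live b1: {f,t}→{f,t}
  live b2: {f}→{f}
  live b3: ∅→∅
  live b4: {f,t}→{f}
  live b5: {f}→∅

Interference:
  c: ∅
  f: {p,t}
  p: {f,t}
  t: {f,p}

N(p) = ["f", "t"]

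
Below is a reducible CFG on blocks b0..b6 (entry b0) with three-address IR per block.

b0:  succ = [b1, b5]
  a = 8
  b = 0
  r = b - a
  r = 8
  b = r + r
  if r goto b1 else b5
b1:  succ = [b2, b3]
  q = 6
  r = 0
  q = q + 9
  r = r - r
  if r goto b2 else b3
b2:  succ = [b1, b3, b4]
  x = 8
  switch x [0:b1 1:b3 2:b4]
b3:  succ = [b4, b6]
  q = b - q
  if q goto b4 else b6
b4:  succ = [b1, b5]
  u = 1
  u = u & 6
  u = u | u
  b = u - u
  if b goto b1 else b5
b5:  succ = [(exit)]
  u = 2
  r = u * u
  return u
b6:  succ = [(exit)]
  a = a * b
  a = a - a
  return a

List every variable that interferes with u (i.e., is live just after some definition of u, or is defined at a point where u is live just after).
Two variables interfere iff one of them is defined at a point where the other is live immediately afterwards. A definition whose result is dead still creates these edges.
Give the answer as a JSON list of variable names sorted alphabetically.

Block summaries:
  b0: {a,b,r} / ∅
  b1: {q,r} / ∅
  b2: {x} / ∅
  b3: {q} / {b,q}
  b4: {b,u} / ∅
  b5: {r,u} / ∅
  b6: {a} / {a,b}

Live sets:
  b0: in=∅ out={a,b}
  b1: in={a,b} out={a,b,q}
  b2: in={a,b,q} out={a,b,q}
  b3: in={a,b,q} out={a,b}
  b4: in={a} out={a,b}
  b5: in=∅ out=∅
  b6: in={a,b} out=∅

Conflict graph:
  a — {b,q,r,u,x}
  b — {a,q,r,x}
  q — {a,b,r,x}
  r — {a,b,q,u}
  u — {a,r}
  x — {a,b,q}

N(u) = ["a", "r"]

Answer: ["a", "r"]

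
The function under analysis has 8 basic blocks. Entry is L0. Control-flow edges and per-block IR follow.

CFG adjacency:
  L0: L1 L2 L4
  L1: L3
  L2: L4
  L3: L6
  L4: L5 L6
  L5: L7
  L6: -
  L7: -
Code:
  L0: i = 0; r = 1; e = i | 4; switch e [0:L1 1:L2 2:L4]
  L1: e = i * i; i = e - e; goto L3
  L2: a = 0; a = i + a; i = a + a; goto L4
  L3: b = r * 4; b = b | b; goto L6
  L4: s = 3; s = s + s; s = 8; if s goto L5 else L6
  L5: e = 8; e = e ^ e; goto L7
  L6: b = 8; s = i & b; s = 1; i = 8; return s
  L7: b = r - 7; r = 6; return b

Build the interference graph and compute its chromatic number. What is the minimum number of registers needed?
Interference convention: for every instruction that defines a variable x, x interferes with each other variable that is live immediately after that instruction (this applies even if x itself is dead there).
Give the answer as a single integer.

Answer: 3

Analysis:
Per-block:
  L0: {e,i,r} / ∅
  L1: {e,i} / {i}
  L2: {a,i} / {i}
  L3: {b} / {r}
  L4: {s} / ∅
  L5: {e} / ∅
  L6: {b,i,s} / {i}
  L7: {b,r} / {r}

Live sets:
  L0 li=∅ lo={i,r}
  L1 li={i,r} lo={i,r}
  L2 li={i,r} lo={i,r}
  L3 li={i,r} lo={i}
  L4 li={i,r} lo={i,r}
  L5 li={r} lo={r}
  L6 li={i} lo=∅
  L7 li={r} lo=∅

Interfere edges:
  a↔{i,r}
  b↔{i,r}
  e↔{i,r}
  i↔{a,b,e,r,s}
  r↔{a,b,e,i,s}
  s↔{i,r}

Registers:
  lower bound: {a,i,r} mutually conflict ⇒ χ ≥ 3
  3-colouring: R0={i}  R1={r}  R2={a,b,e,s}
  χ = 3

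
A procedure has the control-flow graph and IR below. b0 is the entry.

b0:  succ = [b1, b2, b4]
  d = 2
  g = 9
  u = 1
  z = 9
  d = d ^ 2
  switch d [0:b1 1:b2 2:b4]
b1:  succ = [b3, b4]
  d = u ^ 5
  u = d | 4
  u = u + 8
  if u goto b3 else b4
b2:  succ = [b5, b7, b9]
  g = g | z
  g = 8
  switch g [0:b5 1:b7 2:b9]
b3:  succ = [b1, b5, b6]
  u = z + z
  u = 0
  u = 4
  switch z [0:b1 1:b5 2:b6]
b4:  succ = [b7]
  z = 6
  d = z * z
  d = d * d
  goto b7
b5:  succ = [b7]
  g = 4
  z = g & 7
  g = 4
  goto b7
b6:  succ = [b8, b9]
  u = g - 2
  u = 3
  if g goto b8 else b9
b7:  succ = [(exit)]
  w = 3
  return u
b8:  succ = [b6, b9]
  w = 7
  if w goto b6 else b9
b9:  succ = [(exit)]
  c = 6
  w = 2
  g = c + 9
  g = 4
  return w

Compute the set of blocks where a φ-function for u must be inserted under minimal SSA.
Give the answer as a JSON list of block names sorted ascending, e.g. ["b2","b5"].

Answer: ["b1", "b4", "b5", "b6", "b7", "b9"]

Analysis:
idom tree: b1←b0 b2←b0 b3←b1 b4←b0 b5←b0 b6←b3 b7←b0 b8←b6 b9←b0
Join-block Dom:
  b1: preds {b0,b3}: {b0} ∩ {b0,b1,b3} = {b0}; idom=b0
  b4: preds {b0,b1}: {b0} ∩ {b0,b1} = {b0}; idom=b0
  b5: preds {b2,b3}: {b0,b2} ∩ {b0,b1,b3} = {b0}; idom=b0
  b6: preds {b3,b8}: {b0,b1,b3} ∩ {b0,b1,b3,b6,b8} = {b0,b1,b3}; idom=b3
  b7: preds {b2,b4,b5}: {b0,b2} ∩ {b0,b4} ∩ {b0,b5} = {b0}; idom=b0
  b9: preds {b2,b6,b8}: {b0,b2} ∩ {b0,b1,b3,b6} ∩ {b0,b1,b3,b6,b8} = {b0}; idom=b0

DF derivation:
  b1←b0: walk · to b0
  b1←b3: walk b3→b1 to b0
  b4←b0: walk · to b0
  b4←b1: walk b1 to b0
  b5←b2: walk b2 to b0
  b5←b3: walk b3→b1 to b0
  b6←b3: walk · to b3
  b6←b8: walk b8→b6 to b3
  b7←b2: walk b2 to b0
  b7←b4: walk b4 to b0
  b7←b5: walk b5 to b0
  b9←b2: walk b2 to b0
  b9←b6: walk b6→b3→b1 to b0
  b9←b8: walk b8→b6→b3→b1 to b0
  b0 → ∅
  b1 → {b1,b4,b5,b9}
  b2 → {b5,b7,b9}
  b3 → {b1,b5,b9}
  b4 → {b7}
  b5 → {b7}
  b6 → {b6,b9}
  b7 → ∅
  b8 → {b6,b9}
  b9 → ∅

φ for u: defs {b0,b1,b3,b6}
  DF⁺ = {b1,b4,b5,b6,b7,b9}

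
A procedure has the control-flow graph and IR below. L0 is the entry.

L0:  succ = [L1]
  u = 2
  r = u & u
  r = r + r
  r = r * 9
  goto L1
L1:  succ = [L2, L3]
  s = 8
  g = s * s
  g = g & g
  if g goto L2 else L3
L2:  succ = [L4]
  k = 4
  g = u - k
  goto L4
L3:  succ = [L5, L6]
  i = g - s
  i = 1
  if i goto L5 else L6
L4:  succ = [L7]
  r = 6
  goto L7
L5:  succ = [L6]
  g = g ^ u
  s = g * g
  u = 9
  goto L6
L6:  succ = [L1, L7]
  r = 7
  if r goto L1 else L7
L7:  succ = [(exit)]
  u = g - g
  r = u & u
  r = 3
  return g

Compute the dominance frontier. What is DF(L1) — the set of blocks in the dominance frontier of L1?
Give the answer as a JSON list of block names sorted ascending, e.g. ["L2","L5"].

Answer: ["L1"]

Analysis:
idom tree: L1←L0 L2←L1 L3←L1 L4←L2 L5←L3 L6←L3 L7←L1
Dom at joins:
  L1: preds {L0,L6}: {L0} ∩ {L0,L1,L3,L6} = {L0}; idom=L0
  L6: preds {L3,L5}: {L0,L1,L3} ∩ {L0,L1,L3,L5} = {L0,L1,L3}; idom=L3
  L7: preds {L4,L6}: {L0,L1,L2,L4} ∩ {L0,L1,L3,L6} = {L0,L1}; idom=L1

Frontier:
  L1←L0: walk · to L0
  L1←L6: walk L6→L3→L1 to L0
  L6←L3: walk · to L3
  L6←L5: walk L5 to L3
  L7←L4: walk L4→L2 to L1
  L7←L6: walk L6→L3 to L1
  L0 → ∅
  L1 → {L1}
  L2 → {L7}
  L3 → {L1,L7}
  L4 → {L7}
  L5 → {L6}
  L6 → {L1,L7}
  L7 → ∅

DF(L1) = ["L1"]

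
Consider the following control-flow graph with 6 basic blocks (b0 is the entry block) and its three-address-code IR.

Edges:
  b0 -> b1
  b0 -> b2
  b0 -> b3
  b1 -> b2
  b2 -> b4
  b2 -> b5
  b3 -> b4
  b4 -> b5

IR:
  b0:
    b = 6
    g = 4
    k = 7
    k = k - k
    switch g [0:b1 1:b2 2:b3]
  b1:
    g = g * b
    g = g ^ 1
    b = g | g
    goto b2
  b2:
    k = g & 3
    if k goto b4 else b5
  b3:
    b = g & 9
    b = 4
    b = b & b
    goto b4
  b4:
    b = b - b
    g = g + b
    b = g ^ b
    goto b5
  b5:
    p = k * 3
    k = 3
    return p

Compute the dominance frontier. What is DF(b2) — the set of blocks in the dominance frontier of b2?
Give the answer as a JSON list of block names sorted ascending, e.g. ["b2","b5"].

idom tree: b1←b0 b2←b0 b3←b0 b4←b0 b5←b0
Dom∩ at merges:
  b2: preds {b0,b1}: {b0} ∩ {b0,b1} = {b0}; idom=b0
  b4: preds {b2,b3}: {b0,b2} ∩ {b0,b3} = {b0}; idom=b0
  b5: preds {b2,b4}: {b0,b2} ∩ {b0,b4} = {b0}; idom=b0

Frontier:
  b2←b0: walk · to b0
  b2←b1: walk b1 to b0
  b4←b2: walk b2 to b0
  b4←b3: walk b3 to b0
  b5←b2: walk b2 to b0
  b5←b4: walk b4 to b0
  b0 → ∅
  b1 → {b2}
  b2 → {b4,b5}
  b3 → {b4}
  b4 → {b5}
  b5 → ∅

DF(b2) = ["b4", "b5"]

Answer: ["b4", "b5"]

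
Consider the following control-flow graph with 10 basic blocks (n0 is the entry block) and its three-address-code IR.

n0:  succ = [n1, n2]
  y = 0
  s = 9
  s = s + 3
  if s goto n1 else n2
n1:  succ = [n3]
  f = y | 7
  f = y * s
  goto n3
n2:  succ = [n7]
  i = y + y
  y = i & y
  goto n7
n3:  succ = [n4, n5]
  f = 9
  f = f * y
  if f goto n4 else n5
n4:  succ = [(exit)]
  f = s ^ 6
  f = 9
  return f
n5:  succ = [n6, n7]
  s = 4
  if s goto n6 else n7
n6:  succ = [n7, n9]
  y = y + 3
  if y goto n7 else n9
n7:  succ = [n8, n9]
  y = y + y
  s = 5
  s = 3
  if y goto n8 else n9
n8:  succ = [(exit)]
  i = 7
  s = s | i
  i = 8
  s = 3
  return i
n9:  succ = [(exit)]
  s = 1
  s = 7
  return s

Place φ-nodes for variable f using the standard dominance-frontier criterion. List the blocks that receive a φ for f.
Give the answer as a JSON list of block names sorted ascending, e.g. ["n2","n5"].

idom tree: n1←n0 n2←n0 n3←n1 n4←n3 n5←n3 n6←n5 n7←n0 n8←n7 n9←n0
Dom∩ at merges:
  n7: preds {n2,n5,n6}: {n0,n2} ∩ {n0,n1,n3,n5} ∩ {n0,n1,n3,n5,n6} = {n0}; idom=n0
  n9: preds {n6,n7}: {n0,n1,n3,n5,n6} ∩ {n0,n7} = {n0}; idom=n0

Frontier:
  join n7 pred n2: n2 stop@n0
  join n7 pred n5: n5→n3→n1 stop@n0
  join n7 pred n6: n6→n5→n3→n1 stop@n0
  join n9 pred n6: n6→n5→n3→n1 stop@n0
  join n9 pred n7: n7 stop@n0
  n0: DF=∅
  n1: DF={n7,n9}
  n2: DF={n7}
  n3: DF={n7,n9}
  n4: DF=∅
  n5: DF={n7,n9}
  n6: DF={n7,n9}
  n7: DF={n9}
  n8: DF=∅
  n9: DF=∅

φ for f: defs {n1,n3,n4}
  DF⁺ = {n7,n9}

Answer: ["n7", "n9"]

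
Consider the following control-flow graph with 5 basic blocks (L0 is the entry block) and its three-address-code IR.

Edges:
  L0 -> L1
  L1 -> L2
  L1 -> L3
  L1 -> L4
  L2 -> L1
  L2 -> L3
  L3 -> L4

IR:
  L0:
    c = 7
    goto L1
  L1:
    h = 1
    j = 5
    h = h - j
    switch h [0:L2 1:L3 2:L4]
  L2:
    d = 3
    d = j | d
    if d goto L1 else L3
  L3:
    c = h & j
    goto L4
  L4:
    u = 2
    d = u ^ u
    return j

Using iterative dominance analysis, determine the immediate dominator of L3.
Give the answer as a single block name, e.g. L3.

idom tree: L1←L0 L2←L1 L3←L1 L4←L1
Dom at joins:
  L1: preds {L0,L2}: {L0} ∩ {L0,L1,L2} = {L0}; idom=L0
  L3: preds {L1,L2}: {L0,L1} ∩ {L0,L1,L2} = {L0,L1}; idom=L1
  L4: preds {L1,L3}: {L0,L1} ∩ {L0,L1,L3} = {L0,L1}; idom=L1

idom(L3) = L1

Answer: L1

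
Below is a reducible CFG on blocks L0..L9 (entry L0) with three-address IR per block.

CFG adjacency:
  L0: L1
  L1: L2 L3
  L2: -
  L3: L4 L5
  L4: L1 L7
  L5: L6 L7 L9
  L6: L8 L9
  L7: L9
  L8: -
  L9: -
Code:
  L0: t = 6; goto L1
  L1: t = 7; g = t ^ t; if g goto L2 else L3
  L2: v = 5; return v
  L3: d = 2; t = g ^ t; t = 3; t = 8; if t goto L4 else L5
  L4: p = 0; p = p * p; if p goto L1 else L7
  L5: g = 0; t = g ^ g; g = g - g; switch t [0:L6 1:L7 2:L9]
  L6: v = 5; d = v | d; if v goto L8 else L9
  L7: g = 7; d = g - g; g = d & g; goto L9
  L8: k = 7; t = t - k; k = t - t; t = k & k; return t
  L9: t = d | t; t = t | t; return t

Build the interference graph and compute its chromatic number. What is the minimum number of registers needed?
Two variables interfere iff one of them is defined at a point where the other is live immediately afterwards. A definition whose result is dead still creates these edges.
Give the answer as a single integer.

Per-block:
  L0: def={t} ue=∅
  L1: def={g,t} ue=∅
  L2: def={v} ue=∅
  L3: def={d,t} ue={g,t}
  L4: def={p} ue=∅
  L5: def={g,t} ue=∅
  L6: def={d,v} ue={d}
  L7: def={d,g} ue=∅
  L8: def={k,t} ue={t}
  L9: def={t} ue={d,t}

Backward fixpoint:
  L0 li=∅ lo=∅
  L1 li=∅ lo={g,t}
  L2 li=∅ lo=∅
  L3 li={g,t} lo={d,t}
  L4 li={t} lo={t}
  L5 li={d} lo={d,t}
  L6 li={d,t} lo={d,t}
  L7 li={t} lo={d,t}
  L8 li={t} lo=∅
  L9 li={d,t} lo=∅

Conflict graph:
  d↔{g,t,v}
  g↔{d,t}
  k↔{t}
  p↔{t}
  t↔{d,g,k,p,v}
  v↔{d,t}

Chromatic number:
  {d,g,t} pairwise interfere (3-clique) ⇒ χ ≥ 3
  3-colouring: r0={t}  r1={d,k,p}  r2={g,v}
  χ = 3

Answer: 3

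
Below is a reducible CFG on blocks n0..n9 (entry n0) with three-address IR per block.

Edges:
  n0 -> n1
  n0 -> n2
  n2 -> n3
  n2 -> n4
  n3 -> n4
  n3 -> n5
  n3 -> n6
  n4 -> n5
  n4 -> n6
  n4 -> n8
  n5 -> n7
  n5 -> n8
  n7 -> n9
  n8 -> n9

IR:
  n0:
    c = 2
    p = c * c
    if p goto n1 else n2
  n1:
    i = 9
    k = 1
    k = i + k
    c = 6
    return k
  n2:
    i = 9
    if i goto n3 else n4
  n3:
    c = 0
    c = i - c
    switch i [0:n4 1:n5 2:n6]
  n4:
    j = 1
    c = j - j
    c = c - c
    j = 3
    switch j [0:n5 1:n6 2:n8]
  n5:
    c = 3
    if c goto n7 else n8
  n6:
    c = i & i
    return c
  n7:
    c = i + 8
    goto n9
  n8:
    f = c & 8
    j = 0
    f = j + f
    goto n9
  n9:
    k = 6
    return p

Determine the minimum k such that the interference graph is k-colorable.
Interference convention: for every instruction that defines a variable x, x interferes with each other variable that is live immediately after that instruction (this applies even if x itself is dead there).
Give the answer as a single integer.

Per-block:
  n0 def {c,p} use ∅
  n1 def {c,i,k} use ∅
  n2 def {i} use ∅
  n3 def {c} use {i}
  n4 def {c,j} use ∅
  n5 def {c} use ∅
  n6 def {c} use {i}
  n7 def {c} use {i}
  n8 def {f,j} use {c}
  n9 def {k} use {p}

Live sets:
  n0: in=∅ out={p}
  n1: in=∅ out=∅
  n2: in={p} out={i,p}
  n3: in={i,p} out={i,p}
  n4: in={i,p} out={c,i,p}
  n5: in={i,p} out={c,i,p}
  n6: in={i} out=∅
  n7: in={i,p} out={p}
  n8: in={c,p} out={p}
  n9: in={p} out=∅

Interfere edges:
  c: {i,j,k,p}
  f: {j,p}
  i: {c,j,k,p}
  j: {c,f,i,p}
  k: {c,i,p}
  p: {c,f,i,j,k}

Registers:
  lower bound: {c,i,j,p} mutually conflict ⇒ χ ≥ 4
  assign c→r1 f→r1 i→r2 j→r3 k→r3 p→r0 — no edge inside a register ⇒ χ ≤ 4
  χ = 4

Answer: 4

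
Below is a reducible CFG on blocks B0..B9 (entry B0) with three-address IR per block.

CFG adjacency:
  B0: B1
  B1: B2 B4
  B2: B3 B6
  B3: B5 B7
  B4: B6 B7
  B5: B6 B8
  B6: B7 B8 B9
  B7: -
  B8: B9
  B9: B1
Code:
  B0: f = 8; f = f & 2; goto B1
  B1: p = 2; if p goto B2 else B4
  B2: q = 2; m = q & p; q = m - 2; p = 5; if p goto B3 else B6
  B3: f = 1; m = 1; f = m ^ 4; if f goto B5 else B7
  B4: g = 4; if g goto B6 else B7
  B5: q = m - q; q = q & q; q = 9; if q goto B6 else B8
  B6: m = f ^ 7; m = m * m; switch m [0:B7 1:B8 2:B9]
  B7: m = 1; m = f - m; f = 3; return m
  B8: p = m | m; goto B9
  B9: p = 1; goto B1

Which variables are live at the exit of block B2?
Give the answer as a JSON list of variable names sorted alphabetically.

Answer: ["f", "q"]

Analysis:
Per-block:
  B0 def {f} use ∅
  B1 def {p} use ∅
  B2 def {m,p,q} use {p}
  B3 def {f,m} use ∅
  B4 def {g} use ∅
  B5 def {q} use {m,q}
  B6 def {m} use {f}
  B7 def {f,m} use {f}
  B8 def {p} use {m}
  B9 def {p} use ∅

Liveness:
  B0: in=∅ out={f}
  B1: in={f} out={f,p}
  B2: in={f,p} out={f,q}
  B3: in={q} out={f,m,q}
  B4: in={f} out={f}
  B5: in={f,m,q} out={f,m}
  B6: in={f} out={f,m}
  B7: in={f} out=∅
  B8: in={f,m} out={f}
  B9: in={f} out={f}

live-out(B2) = ["f", "q"]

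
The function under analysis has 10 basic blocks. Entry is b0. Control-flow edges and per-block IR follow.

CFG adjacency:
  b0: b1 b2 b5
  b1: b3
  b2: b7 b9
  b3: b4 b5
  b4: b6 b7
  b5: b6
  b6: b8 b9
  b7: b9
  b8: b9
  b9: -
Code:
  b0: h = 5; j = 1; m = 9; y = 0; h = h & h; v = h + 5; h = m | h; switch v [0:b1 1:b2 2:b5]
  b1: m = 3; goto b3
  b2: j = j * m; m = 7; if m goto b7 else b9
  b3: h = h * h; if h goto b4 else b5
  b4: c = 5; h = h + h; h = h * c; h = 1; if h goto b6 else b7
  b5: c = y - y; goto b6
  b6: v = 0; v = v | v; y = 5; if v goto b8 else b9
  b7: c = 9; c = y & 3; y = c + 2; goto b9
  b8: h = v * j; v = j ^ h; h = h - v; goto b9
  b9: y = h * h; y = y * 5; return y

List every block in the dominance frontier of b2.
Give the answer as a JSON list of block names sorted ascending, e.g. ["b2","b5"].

Answer: ["b7", "b9"]

Working:
idom tree: b1←b0 b2←b0 b3←b1 b4←b3 b5←b0 b6←b0 b7←b0 b8←b6 b9←b0
Dom∩ at merges:
  b5: preds {b0,b3}: {b0} ∩ {b0,b1,b3} = {b0}; idom=b0
  b6: preds {b4,b5}: {b0,b1,b3,b4} ∩ {b0,b5} = {b0}; idom=b0
  b7: preds {b2,b4}: {b0,b2} ∩ {b0,b1,b3,b4} = {b0}; idom=b0
  b9: preds {b2,b6,b7,b8}: {b0,b2} ∩ {b0,b6} ∩ {b0,b7} ∩ {b0,b6,b8} = {b0}; idom=b0

Frontier:
  b5←b0: walk · to b0
  b5←b3: walk b3→b1 to b0
  b6←b4: walk b4→b3→b1 to b0
  b6←b5: walk b5 to b0
  b7←b2: walk b2 to b0
  b7←b4: walk b4→b3→b1 to b0
  b9←b2: walk b2 to b0
  b9←b6: walk b6 to b0
  b9←b7: walk b7 to b0
  b9←b8: walk b8→b6 to b0
  DF(b0)=∅
  DF(b1)={b5,b6,b7}
  DF(b2)={b7,b9}
  DF(b3)={b5,b6,b7}
  DF(b4)={b6,b7}
  DF(b5)={b6}
  DF(b6)={b9}
  DF(b7)={b9}
  DF(b8)={b9}
  DF(b9)=∅

DF(b2) = ["b7", "b9"]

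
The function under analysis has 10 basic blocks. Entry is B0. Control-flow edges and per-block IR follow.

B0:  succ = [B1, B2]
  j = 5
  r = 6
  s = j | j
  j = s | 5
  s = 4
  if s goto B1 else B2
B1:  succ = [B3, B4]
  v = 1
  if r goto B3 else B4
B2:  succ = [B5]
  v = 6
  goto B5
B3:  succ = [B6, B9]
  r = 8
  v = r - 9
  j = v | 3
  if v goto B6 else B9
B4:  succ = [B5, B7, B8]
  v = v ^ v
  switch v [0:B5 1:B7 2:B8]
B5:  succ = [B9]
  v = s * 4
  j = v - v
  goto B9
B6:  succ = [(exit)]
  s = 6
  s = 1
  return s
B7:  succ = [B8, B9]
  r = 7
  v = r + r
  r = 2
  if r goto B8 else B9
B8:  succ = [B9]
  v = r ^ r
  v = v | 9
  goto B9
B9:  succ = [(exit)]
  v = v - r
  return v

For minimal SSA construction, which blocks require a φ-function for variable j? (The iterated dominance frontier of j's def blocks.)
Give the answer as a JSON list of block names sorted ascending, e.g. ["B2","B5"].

idom tree: B1←B0 B2←B0 B3←B1 B4←B1 B5←B0 B6←B3 B7←B4 B8←B4 B9←B0
Dom at joins:
  B5: preds {B2,B4}: {B0,B2} ∩ {B0,B1,B4} = {B0}; idom=B0
  B8: preds {B4,B7}: {B0,B1,B4} ∩ {B0,B1,B4,B7} = {B0,B1,B4}; idom=B4
  B9: preds {B3,B5,B7,B8}: {B0,B1,B3} ∩ {B0,B5} ∩ {B0,B1,B4,B7} ∩ {B0,B1,B4,B8} = {B0}; idom=B0

DF walk-up:
  join B5 pred B2: B2 stop@B0
  join B5 pred B4: B4→B1 stop@B0
  join B8 pred B4: · stop@B4
  join B8 pred B7: B7 stop@B4
  join B9 pred B3: B3→B1 stop@B0
  join B9 pred B5: B5 stop@B0
  join B9 pred B7: B7→B4→B1 stop@B0
  join B9 pred B8: B8→B4→B1 stop@B0
  B0 → ∅
  B1 → {B5,B9}
  B2 → {B5}
  B3 → {B9}
  B4 → {B5,B9}
  B5 → {B9}
  B6 → ∅
  B7 → {B8,B9}
  B8 → {B9}
  B9 → ∅

φ for j: defs {B0,B3,B5}
  DF⁺ = {B9}

Answer: ["B9"]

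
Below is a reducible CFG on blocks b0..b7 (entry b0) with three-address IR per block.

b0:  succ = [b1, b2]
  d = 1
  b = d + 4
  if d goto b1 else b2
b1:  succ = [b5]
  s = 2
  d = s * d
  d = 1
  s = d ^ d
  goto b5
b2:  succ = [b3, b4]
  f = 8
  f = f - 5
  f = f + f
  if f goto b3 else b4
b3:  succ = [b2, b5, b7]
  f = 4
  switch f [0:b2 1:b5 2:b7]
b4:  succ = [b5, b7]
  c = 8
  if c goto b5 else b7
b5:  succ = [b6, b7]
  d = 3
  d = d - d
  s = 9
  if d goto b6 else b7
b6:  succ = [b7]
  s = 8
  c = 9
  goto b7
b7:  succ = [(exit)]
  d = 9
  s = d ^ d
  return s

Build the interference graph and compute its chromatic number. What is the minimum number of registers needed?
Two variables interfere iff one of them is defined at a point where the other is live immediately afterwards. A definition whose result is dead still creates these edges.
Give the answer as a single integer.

def/use:
  b0: {b,d} / ∅
  b1: {d,s} / {d}
  b2: {f} / ∅
  b3: {f} / ∅
  b4: {c} / ∅
  b5: {d,s} / ∅
  b6: {c,s} / ∅
  b7: {d,s} / ∅

Live sets:
  live b0: ∅→{d}
  live b1: {d}→∅
  live b2: ∅→∅
  live b3: ∅→∅
  live b4: ∅→∅
  live b5: ∅→∅
  live b6: ∅→∅
  live b7: ∅→∅

Conflict graph:
  b — {d}
  c — ∅
  d — {b,s}
  f — ∅
  s — {d}

Chromatic number:
  {b,d} pairwise interfere (2-clique) ⇒ χ ≥ 2
  assign b→R1 c→R0 d→R0 f→R0 s→R1 — no edge inside a register ⇒ χ ≤ 2
  χ = 2

Answer: 2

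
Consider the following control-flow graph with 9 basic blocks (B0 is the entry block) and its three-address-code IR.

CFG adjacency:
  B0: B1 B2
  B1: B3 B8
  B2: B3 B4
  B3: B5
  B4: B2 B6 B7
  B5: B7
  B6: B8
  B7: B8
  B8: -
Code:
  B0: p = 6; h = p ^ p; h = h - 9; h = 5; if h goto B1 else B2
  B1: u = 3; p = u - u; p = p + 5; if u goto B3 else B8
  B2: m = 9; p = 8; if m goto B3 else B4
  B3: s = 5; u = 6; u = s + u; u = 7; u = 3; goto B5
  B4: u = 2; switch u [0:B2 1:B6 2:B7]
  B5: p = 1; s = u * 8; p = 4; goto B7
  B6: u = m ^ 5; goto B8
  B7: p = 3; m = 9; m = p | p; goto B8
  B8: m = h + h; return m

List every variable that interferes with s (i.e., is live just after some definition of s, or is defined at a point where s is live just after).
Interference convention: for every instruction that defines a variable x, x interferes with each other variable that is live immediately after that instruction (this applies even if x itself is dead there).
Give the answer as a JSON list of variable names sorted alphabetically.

Answer: ["h", "u"]

Working:
def/use:
  B0: {h,p} / ∅
  B1: {p,u} / ∅
  B2: {m,p} / ∅
  B3: {s,u} / ∅
  B4: {u} / ∅
  B5: {p,s} / {u}
  B6: {u} / {m}
  B7: {m,p} / ∅
  B8: {m} / {h}

Liveness:
  live B0: ∅→{h}
  live B1: {h}→{h}
  live B2: {h}→{h,m}
  live B3: {h}→{h,u}
  live B4: {h,m}→{h,m}
  live B5: {h,u}→{h}
  live B6: {h,m}→{h}
  live B7: {h}→{h}
  live B8: {h}→∅

Interfere edges:
  h: {m,p,s,u}
  m: {h,p,u}
  p: {h,m,u}
  s: {h,u}
  u: {h,m,p,s}

N(s) = ["h", "u"]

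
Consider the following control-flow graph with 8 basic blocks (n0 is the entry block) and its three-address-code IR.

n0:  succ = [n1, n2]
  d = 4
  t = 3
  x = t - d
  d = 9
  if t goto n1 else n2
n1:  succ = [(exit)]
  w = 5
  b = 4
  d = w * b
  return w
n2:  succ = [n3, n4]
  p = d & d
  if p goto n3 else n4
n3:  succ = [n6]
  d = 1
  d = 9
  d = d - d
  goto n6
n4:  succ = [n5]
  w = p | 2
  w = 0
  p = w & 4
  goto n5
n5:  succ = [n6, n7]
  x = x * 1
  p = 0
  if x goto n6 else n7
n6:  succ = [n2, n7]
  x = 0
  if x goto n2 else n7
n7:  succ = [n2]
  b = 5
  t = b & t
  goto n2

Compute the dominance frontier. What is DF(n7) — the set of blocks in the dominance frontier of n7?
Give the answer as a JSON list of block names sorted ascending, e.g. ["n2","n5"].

Answer: ["n2"]

Analysis:
idom tree: n1←n0 n2←n0 n3←n2 n4←n2 n5←n4 n6←n2 n7←n2
Dom at joins:
  n2: preds {n0,n6,n7}: {n0} ∩ {n0,n2,n6} ∩ {n0,n2,n7} = {n0}; idom=n0
  n6: preds {n3,n5}: {n0,n2,n3} ∩ {n0,n2,n4,n5} = {n0,n2}; idom=n2
  n7: preds {n5,n6}: {n0,n2,n4,n5} ∩ {n0,n2,n6} = {n0,n2}; idom=n2

Frontier:
  join n2 pred n0: · stop@n0
  join n2 pred n6: n6→n2 stop@n0
  join n2 pred n7: n7→n2 stop@n0
  join n6 pred n3: n3 stop@n2
  join n6 pred n5: n5→n4 stop@n2
  join n7 pred n5: n5→n4 stop@n2
  join n7 pred n6: n6 stop@n2
  n0 → ∅
  n1 → ∅
  n2 → {n2}
  n3 → {n6}
  n4 → {n6,n7}
  n5 → {n6,n7}
  n6 → {n2,n7}
  n7 → {n2}

DF(n7) = ["n2"]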